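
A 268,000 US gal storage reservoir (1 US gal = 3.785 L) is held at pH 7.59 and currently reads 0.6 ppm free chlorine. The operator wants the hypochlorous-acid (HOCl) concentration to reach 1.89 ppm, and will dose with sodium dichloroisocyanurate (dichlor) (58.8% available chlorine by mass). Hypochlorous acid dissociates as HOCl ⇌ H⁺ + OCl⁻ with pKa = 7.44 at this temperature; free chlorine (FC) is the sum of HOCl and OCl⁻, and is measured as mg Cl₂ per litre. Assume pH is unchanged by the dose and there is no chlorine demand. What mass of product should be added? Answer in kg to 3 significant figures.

Volume: 268,000 US gal × 3.785 L/gal = 1,014,380 L.
[OCl⁻]/[HOCl] = 10^(pH − pKa) = 10^(7.59 − 7.44) = 1.413; fraction as HOCl = 1/(1 + 1.413) = 0.4145.
Free chlorine required for 1.89 ppm HOCl: 1.89 / 0.4145 = 4.56 ppm.
FC to add: 4.56 − 0.6 = 3.96 mg/L as Cl₂.
Cl₂ equivalent: 3.96 mg/L × 1,014,380 L = 4017 g.
Product at 58.8% available Cl: 4017 / 0.588 = 6831 g.

6.83 kg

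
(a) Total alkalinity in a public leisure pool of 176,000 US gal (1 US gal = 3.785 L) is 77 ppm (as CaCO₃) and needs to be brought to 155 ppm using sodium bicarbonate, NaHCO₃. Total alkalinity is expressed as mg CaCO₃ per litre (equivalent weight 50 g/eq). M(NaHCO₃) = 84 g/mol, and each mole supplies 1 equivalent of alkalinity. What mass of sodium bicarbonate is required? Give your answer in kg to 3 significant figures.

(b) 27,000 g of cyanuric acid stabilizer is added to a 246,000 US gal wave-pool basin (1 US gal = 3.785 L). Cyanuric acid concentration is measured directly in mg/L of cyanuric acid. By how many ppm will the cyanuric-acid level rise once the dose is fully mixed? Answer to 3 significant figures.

(a) Volume: 176,000 US gal × 3.785 L/gal = 666,160 L.
(a) Alkalinity to add: (155 − 77) = 78 mg/L as CaCO₃ × 666,160 L = 51,960 g as CaCO₃.
(a) Equivalents: 51,960 g ÷ 50 g/eq = 1039 eq.
(a) NaHCO₃ supplies 1 eq per mole → 1039 mol.
(a) Mass: 1039 mol × 84 g/mol = 87,290 g.

(b) Volume: 246,000 US gal × 3.785 L/gal = 931,110 L.
(b) Rise: 27,000 g / 931,110 L × 1000 = 29 mg/L.

(a) 87.3 kg; (b) 29.0 ppm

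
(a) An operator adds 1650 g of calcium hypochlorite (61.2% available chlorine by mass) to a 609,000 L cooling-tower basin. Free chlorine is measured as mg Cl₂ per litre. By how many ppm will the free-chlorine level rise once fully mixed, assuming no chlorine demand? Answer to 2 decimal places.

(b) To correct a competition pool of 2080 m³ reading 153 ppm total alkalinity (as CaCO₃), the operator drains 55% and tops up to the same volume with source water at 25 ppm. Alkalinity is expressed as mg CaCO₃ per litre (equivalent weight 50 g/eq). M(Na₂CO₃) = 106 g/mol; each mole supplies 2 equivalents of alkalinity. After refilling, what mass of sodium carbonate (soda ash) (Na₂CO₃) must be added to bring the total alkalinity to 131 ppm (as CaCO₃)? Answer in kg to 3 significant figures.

(a) 1.66 ppm; (b) 107 kg

(a) Available chlorine delivered: 1650 g × 0.612 = 1010 g as Cl₂.
(a) Concentration rise: 1010 g / 609,000 L = 1.658 mg/L = 1.66 ppm.

(b) Volume: 2080 m³ = 2,080,000 L.
(b) After draining 55% and refilling: 153 × 0.45 + 25 × 0.55 = 82.6 ppm.
(b) Deficit to target: 131 − 82.6 = 48.4 mg/L.
(b) As CaCO₃: 48.4 mg/L × 2,080,000 L = 100,700 g; ÷ 50 g/eq ÷ 2 = 1007 mol Na₂CO₃.
(b) Mass: 1007 × 106 = 106,700 g.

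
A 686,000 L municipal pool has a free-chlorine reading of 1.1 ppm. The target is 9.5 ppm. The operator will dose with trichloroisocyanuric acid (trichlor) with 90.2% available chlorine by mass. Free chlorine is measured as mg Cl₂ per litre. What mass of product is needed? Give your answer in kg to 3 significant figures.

Chlorine deficit: 9.5 − 1.1 = 8.4 ppm = 8.4 mg/L as Cl₂.
Cl₂ equivalent needed: 8.4 mg/L × 686,000 L = 5,762,000 mg = 5762 g.
Product at 90.2% available chlorine: 5762 / 0.902 = 6388 g.

6.39 kg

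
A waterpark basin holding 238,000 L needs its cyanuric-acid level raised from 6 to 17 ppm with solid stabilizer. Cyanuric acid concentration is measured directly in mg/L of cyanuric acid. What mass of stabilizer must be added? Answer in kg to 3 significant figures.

CYA to add: (17 − 6) = 11 mg/L × 238,000 L = 2618 g cyanuric acid.

2.62 kg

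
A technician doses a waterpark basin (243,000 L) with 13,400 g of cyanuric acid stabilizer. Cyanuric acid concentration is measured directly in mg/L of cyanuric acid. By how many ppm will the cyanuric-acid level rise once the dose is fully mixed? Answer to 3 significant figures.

Rise: 13,400 g / 243,000 L × 1000 = 55.14 mg/L.

55.1 ppm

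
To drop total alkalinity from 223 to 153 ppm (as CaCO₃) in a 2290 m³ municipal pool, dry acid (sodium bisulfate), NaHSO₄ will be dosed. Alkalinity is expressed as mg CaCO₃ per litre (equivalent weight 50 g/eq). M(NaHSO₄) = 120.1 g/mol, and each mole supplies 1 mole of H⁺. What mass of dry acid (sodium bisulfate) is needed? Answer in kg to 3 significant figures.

385 kg

Volume: 2290 m³ = 2,290,000 L.
Alkalinity to neutralize: (223 − 153) = 70 mg/L as CaCO₃ × 2,290,000 L = 160,300 g as CaCO₃.
Equivalents of H⁺ required: 160,300 ÷ 50 g/eq = 3206 eq = 3206 mol NaHSO₄.
Mass of NaHSO₄: 3206 × 120.1 = 385,000 g.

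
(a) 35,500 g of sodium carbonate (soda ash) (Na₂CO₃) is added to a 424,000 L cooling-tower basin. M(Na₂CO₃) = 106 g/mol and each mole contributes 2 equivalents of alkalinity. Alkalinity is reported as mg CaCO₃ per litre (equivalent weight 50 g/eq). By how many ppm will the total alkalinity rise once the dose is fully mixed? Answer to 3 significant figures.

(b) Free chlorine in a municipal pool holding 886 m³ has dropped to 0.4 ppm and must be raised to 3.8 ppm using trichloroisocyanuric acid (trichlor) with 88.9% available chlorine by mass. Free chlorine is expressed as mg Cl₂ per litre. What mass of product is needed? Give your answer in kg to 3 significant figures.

(a) Moles of Na₂CO₃: 35,500 g ÷ 106 g/mol = 334.9 mol → 669.8 eq of alkalinity.
(a) As CaCO₃: 669.8 eq × 50 g/eq = 33,490 g.
(a) Rise: 33,490 g / 424,000 L × 1000 = 78.99 mg/L.

(b) Volume: 886 m³ = 886,000 L.
(b) Chlorine deficit: 3.8 − 0.4 = 3.4 ppm = 3.4 mg/L as Cl₂.
(b) Cl₂ equivalent needed: 3.4 mg/L × 886,000 L = 3,012,000 mg = 3012 g.
(b) Product at 88.9% available chlorine: 3012 / 0.889 = 3389 g.

(a) 79.0 ppm; (b) 3.39 kg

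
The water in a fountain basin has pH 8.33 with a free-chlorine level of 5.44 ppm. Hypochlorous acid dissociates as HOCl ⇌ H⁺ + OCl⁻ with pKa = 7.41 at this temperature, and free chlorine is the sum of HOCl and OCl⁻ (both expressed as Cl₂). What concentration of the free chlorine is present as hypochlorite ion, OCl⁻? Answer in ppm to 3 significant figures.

4.86 ppm

[OCl⁻]/[HOCl] = 10^(pH − pKa) = 10^(8.33 − 7.41) = 10^0.92 = 8.318.
Fraction as HOCl = 1 / (1 + 8.318) = 0.1073.
OCl⁻ = (1 − 0.1073) × 5.44 ppm = 4.856 ppm.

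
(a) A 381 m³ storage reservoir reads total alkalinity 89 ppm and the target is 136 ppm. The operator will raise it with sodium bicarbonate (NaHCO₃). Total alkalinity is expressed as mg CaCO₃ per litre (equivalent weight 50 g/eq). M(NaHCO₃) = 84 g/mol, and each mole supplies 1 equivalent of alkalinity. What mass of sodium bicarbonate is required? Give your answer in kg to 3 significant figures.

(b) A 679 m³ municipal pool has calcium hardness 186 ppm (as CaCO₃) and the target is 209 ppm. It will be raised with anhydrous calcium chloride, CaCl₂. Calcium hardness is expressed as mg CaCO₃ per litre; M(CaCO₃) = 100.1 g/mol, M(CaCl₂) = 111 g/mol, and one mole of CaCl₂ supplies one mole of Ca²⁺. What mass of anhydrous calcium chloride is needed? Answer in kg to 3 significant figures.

(a) 30.1 kg; (b) 17.3 kg

(a) Volume: 381 m³ = 381,000 L.
(a) Alkalinity to add: (136 − 89) = 47 mg/L as CaCO₃ × 381,000 L = 17,910 g as CaCO₃.
(a) Equivalents: 17,910 g ÷ 50 g/eq = 358.1 eq.
(a) NaHCO₃ supplies 1 eq per mole → 358.1 mol.
(a) Mass: 358.1 mol × 84 g/mol = 30,080 g.

(b) Volume: 679 m³ = 679,000 L.
(b) Hardness to add: (209 − 186) = 23 mg/L as CaCO₃ × 679,000 L = 15,620 g as CaCO₃.
(b) Moles of Ca²⁺ (1 mol Ca²⁺ ≡ 1 mol CaCO₃): 15,620 / 100.1 g/mol = 156 mol.
(b) Mass of CaCl₂: 156 × 111 = 17,320 g.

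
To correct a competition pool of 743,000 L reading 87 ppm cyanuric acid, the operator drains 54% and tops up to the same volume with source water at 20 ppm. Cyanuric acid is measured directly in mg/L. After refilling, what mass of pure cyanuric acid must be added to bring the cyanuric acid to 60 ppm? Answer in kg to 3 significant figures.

6.82 kg

After draining 54% and refilling: 87 × 0.46 + 20 × 0.54 = 50.82 ppm.
Deficit to target: 60 − 50.82 = 9.18 mg/L.
Mass: 9.18 mg/L × 743,000 L = 6821 g cyanuric acid.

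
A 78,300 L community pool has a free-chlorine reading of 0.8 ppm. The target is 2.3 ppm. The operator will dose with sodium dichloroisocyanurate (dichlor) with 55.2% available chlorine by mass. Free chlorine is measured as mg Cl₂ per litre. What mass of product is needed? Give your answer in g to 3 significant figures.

Chlorine deficit: 2.3 − 0.8 = 1.5 ppm = 1.5 mg/L as Cl₂.
Cl₂ equivalent needed: 1.5 mg/L × 78,300 L = 117,400 mg = 117.5 g.
Product at 55.2% available chlorine: 117.5 / 0.552 = 212.8 g.

213 g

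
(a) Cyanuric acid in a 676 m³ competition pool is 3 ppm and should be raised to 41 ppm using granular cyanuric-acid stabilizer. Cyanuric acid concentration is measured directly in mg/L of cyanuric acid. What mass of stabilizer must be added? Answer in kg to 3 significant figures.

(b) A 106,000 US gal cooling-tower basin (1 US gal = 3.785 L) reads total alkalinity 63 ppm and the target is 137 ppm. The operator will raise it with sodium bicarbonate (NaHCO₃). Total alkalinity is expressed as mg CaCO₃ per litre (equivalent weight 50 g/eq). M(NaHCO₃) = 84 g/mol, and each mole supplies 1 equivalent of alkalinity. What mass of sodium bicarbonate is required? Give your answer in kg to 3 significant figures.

(a) 25.7 kg; (b) 49.9 kg

(a) Volume: 676 m³ = 676,000 L.
(a) CYA to add: (41 − 3) = 38 mg/L × 676,000 L = 25,690 g cyanuric acid.

(b) Volume: 106,000 US gal × 3.785 L/gal = 401,210 L.
(b) Alkalinity to add: (137 − 63) = 74 mg/L as CaCO₃ × 401,210 L = 29,690 g as CaCO₃.
(b) Equivalents: 29,690 g ÷ 50 g/eq = 593.8 eq.
(b) NaHCO₃ supplies 1 eq per mole → 593.8 mol.
(b) Mass: 593.8 mol × 84 g/mol = 49,880 g.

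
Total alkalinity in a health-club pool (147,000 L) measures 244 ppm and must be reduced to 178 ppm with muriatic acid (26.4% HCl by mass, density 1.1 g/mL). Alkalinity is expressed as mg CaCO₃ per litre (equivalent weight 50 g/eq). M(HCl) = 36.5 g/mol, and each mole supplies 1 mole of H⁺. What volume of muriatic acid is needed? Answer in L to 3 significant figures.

Alkalinity to neutralize: (244 − 178) = 66 mg/L as CaCO₃ × 147,000 L = 9702 g as CaCO₃.
Equivalents of H⁺ required: 9702 ÷ 50 g/eq = 194 eq = 194 mol HCl.
Mass of HCl: 194 × 36.5 = 7082 g.
Mass of 26.4% solution: 7082 / 0.264 = 26,830 g.
Volume: 26,830 g ÷ 1.1 g/mL = 24,390 mL.

24.4 L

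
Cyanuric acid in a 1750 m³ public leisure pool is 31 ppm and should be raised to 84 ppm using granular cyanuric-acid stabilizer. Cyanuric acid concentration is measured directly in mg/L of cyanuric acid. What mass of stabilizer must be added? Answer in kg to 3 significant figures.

Volume: 1750 m³ = 1,750,000 L.
CYA to add: (84 − 31) = 53 mg/L × 1,750,000 L = 92,750 g cyanuric acid.

92.8 kg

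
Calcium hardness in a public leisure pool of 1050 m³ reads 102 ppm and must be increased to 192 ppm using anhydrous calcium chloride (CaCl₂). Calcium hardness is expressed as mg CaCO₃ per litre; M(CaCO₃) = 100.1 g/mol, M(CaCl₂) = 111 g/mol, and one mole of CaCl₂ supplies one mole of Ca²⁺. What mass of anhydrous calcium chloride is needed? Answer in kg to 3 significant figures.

105 kg

Volume: 1050 m³ = 1,050,000 L.
Hardness to add: (192 − 102) = 90 mg/L as CaCO₃ × 1,050,000 L = 94,500 g as CaCO₃.
Moles of Ca²⁺ (1 mol Ca²⁺ ≡ 1 mol CaCO₃): 94,500 / 100.1 g/mol = 944.1 mol.
Mass of CaCl₂: 944.1 × 111 = 104,800 g.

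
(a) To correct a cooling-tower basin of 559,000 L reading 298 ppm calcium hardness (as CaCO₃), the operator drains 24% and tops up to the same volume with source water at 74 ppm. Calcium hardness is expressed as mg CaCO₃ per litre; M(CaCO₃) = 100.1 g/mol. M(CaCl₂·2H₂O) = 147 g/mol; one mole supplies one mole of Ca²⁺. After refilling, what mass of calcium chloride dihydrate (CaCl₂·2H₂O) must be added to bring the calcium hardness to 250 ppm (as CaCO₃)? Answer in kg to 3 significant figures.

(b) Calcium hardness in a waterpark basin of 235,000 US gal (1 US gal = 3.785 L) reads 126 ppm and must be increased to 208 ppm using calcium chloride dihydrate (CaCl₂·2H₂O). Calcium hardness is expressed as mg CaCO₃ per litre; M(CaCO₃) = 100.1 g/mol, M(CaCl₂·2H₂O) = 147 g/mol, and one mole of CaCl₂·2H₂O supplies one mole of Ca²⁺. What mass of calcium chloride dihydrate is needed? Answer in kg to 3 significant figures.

(a) 4.73 kg; (b) 107 kg

(a) After draining 24% and refilling: 298 × 0.76 + 74 × 0.24 = 244.24 ppm.
(a) Deficit to target: 250 − 244.24 = 5.76 mg/L.
(a) As CaCO₃: 5.76 mg/L × 559,000 L = 3220 g; ÷ 100.1 = 32.17 mol Ca²⁺.
(a) Mass: 32.17 × 147 = 4728 g.

(b) Volume: 235,000 US gal × 3.785 L/gal = 889,475 L.
(b) Hardness to add: (208 − 126) = 82 mg/L as CaCO₃ × 889,475 L = 72,940 g as CaCO₃.
(b) Moles of Ca²⁺ (1 mol Ca²⁺ ≡ 1 mol CaCO₃): 72,940 / 100.1 g/mol = 728.6 mol.
(b) Mass of CaCl₂·2H₂O: 728.6 × 147 = 107,100 g.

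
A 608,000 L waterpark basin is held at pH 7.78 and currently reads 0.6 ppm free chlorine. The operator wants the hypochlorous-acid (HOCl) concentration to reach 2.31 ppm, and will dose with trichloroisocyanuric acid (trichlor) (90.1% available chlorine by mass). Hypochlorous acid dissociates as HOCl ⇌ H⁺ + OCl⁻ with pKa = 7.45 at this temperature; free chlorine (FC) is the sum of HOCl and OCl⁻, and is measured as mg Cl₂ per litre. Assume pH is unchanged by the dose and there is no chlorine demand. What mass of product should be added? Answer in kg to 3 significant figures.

[OCl⁻]/[HOCl] = 10^(pH − pKa) = 10^(7.78 − 7.45) = 2.138; fraction as HOCl = 1/(1 + 2.138) = 0.3187.
Free chlorine required for 2.31 ppm HOCl: 2.31 / 0.3187 = 7.249 ppm.
FC to add: 7.249 − 0.6 = 6.649 mg/L as Cl₂.
Cl₂ equivalent: 6.649 mg/L × 608,000 L = 4042 g.
Product at 90.1% available Cl: 4042 / 0.901 = 4487 g.

4.49 kg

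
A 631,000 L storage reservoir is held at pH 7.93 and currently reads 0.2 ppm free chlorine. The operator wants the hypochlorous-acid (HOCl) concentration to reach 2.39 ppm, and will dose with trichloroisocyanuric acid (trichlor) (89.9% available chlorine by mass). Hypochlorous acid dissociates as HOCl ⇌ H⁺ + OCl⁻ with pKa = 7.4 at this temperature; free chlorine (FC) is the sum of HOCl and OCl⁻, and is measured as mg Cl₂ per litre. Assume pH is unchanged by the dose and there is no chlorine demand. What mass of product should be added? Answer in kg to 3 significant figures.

[OCl⁻]/[HOCl] = 10^(pH − pKa) = 10^(7.93 − 7.4) = 3.388; fraction as HOCl = 1/(1 + 3.388) = 0.2279.
Free chlorine required for 2.39 ppm HOCl: 2.39 / 0.2279 = 10.49 ppm.
FC to add: 10.49 − 0.2 = 10.29 mg/L as Cl₂.
Cl₂ equivalent: 10.29 mg/L × 631,000 L = 6492 g.
Product at 89.9% available Cl: 6492 / 0.899 = 7221 g.

7.22 kg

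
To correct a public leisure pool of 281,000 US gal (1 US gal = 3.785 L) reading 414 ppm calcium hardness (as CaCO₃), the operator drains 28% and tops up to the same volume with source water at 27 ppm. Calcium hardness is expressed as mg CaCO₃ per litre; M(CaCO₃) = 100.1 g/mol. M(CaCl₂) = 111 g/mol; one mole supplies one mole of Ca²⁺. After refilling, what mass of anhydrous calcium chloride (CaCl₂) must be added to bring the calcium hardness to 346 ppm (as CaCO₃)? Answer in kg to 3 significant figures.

Volume: 281,000 US gal × 3.785 L/gal = 1,063,585 L.
After draining 28% and refilling: 414 × 0.72 + 27 × 0.28 = 305.64 ppm.
Deficit to target: 346 − 305.64 = 40.36 mg/L.
As CaCO₃: 40.36 mg/L × 1,063,585 L = 42,930 g; ÷ 100.1 = 428.8 mol Ca²⁺.
Mass: 428.8 × 111 = 47,600 g.

47.6 kg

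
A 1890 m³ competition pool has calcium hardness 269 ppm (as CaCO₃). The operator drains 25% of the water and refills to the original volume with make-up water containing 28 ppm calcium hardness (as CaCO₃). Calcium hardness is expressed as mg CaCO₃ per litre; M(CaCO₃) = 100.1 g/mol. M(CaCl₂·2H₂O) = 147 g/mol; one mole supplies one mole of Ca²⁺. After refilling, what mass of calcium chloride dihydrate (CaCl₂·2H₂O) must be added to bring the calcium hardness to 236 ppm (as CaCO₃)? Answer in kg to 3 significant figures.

75.6 kg

Volume: 1890 m³ = 1,890,000 L.
After draining 25% and refilling: 269 × 0.75 + 28 × 0.25 = 208.75 ppm.
Deficit to target: 236 − 208.75 = 27.25 mg/L.
As CaCO₃: 27.25 mg/L × 1,890,000 L = 51,500 g; ÷ 100.1 = 514.5 mol Ca²⁺.
Mass: 514.5 × 147 = 75,630 g.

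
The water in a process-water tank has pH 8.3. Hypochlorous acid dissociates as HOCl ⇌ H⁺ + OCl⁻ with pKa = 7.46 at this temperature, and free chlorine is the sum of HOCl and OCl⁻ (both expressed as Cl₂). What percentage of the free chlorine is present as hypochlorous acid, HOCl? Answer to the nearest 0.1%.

[OCl⁻]/[HOCl] = 10^(pH − pKa) = 10^(8.3 − 7.46) = 10^0.84 = 6.918.
Fraction as HOCl = 1 / (1 + 6.918) = 0.1263.

12.6%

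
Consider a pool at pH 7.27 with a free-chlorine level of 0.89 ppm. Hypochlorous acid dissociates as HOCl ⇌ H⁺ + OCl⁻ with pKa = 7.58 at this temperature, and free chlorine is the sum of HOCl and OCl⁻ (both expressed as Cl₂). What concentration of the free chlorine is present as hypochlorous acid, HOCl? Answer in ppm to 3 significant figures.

[OCl⁻]/[HOCl] = 10^(pH − pKa) = 10^(7.27 − 7.58) = 10^-0.31 = 0.4898.
Fraction as HOCl = 1 / (1 + 0.4898) = 0.6712.
HOCl = 0.6712 × 0.89 ppm = 0.5974 ppm.

0.597 ppm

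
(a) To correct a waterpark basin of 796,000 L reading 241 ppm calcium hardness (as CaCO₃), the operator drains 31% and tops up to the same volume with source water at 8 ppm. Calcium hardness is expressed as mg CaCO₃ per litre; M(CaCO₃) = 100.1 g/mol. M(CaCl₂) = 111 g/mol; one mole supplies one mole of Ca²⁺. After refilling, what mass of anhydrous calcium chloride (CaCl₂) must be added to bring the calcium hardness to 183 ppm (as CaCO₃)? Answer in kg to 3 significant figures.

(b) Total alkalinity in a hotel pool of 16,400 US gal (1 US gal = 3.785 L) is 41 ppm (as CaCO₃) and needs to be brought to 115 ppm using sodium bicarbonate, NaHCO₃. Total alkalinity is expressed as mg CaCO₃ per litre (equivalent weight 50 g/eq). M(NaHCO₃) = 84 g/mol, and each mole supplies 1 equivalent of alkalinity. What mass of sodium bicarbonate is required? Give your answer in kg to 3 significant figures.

(a) 12.6 kg; (b) 7.72 kg

(a) After draining 31% and refilling: 241 × 0.69 + 8 × 0.31 = 168.77 ppm.
(a) Deficit to target: 183 − 168.77 = 14.23 mg/L.
(a) As CaCO₃: 14.23 mg/L × 796,000 L = 11,330 g; ÷ 100.1 = 113.2 mol Ca²⁺.
(a) Mass: 113.2 × 111 = 12,560 g.

(b) Volume: 16,400 US gal × 3.785 L/gal = 62,074 L.
(b) Alkalinity to add: (115 − 41) = 74 mg/L as CaCO₃ × 62,074 L = 4593 g as CaCO₃.
(b) Equivalents: 4593 g ÷ 50 g/eq = 91.87 eq.
(b) NaHCO₃ supplies 1 eq per mole → 91.87 mol.
(b) Mass: 91.87 mol × 84 g/mol = 7717 g.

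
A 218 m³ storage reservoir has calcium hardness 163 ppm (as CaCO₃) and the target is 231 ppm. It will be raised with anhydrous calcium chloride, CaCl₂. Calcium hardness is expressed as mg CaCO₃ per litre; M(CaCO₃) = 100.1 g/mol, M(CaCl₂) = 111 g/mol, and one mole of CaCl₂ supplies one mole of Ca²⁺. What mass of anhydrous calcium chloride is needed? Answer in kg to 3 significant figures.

16.4 kg

Volume: 218 m³ = 218,000 L.
Hardness to add: (231 − 163) = 68 mg/L as CaCO₃ × 218,000 L = 14,820 g as CaCO₃.
Moles of Ca²⁺ (1 mol Ca²⁺ ≡ 1 mol CaCO₃): 14,820 / 100.1 g/mol = 148.1 mol.
Mass of CaCl₂: 148.1 × 111 = 16,440 g.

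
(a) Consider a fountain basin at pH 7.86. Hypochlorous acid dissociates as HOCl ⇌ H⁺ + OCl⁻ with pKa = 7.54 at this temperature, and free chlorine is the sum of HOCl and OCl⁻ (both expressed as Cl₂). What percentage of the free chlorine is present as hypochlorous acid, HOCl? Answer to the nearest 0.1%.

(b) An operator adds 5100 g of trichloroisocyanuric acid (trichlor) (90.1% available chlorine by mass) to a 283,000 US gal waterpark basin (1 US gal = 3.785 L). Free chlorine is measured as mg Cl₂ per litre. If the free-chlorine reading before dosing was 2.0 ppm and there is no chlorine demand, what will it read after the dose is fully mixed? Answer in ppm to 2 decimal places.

(a) [OCl⁻]/[HOCl] = 10^(pH − pKa) = 10^(7.86 − 7.54) = 10^0.32 = 2.089.
(a) Fraction as HOCl = 1 / (1 + 2.089) = 0.3237.

(b) Volume: 283,000 US gal × 3.785 L/gal = 1,071,155 L.
(b) Available chlorine delivered: 5100 g × 0.901 = 4595 g as Cl₂.
(b) Concentration rise: 4595 g / 1,071,155 L = 4.29 mg/L = 4.29 ppm.
(b) Final FC: 2.0 + 4.29 = 6.29 ppm.

(a) 32.4%; (b) 6.29 ppm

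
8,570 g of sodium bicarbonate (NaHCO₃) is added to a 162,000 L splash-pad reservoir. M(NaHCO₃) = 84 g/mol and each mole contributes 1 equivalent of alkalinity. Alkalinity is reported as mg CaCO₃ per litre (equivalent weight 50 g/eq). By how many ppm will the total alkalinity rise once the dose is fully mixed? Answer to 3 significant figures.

31.5 ppm

Moles of NaHCO₃: 8,570 g ÷ 84 g/mol = 102 mol → 102 eq of alkalinity.
As CaCO₃: 102 eq × 50 g/eq = 5101 g.
Rise: 5101 g / 162,000 L × 1000 = 31.49 mg/L.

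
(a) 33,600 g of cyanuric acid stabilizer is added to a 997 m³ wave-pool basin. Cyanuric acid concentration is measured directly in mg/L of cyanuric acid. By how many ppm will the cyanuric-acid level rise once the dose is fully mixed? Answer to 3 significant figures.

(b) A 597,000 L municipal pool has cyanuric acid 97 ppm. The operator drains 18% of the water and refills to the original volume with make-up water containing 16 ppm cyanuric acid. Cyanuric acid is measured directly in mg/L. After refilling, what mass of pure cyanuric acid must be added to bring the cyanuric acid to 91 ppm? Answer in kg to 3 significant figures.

(a) Volume: 997 m³ = 997,000 L.
(a) Rise: 33,600 g / 997,000 L × 1000 = 33.7 mg/L.

(b) After draining 18% and refilling: 97 × 0.82 + 16 × 0.18 = 82.42 ppm.
(b) Deficit to target: 91 − 82.42 = 8.58 mg/L.
(b) Mass: 8.58 mg/L × 597,000 L = 5122 g cyanuric acid.

(a) 33.7 ppm; (b) 5.12 kg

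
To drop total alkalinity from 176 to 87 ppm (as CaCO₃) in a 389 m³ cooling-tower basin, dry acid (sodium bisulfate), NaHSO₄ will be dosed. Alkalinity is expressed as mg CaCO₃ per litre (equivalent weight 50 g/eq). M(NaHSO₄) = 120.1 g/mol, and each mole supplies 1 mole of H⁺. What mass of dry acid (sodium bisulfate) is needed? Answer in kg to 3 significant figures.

Volume: 389 m³ = 389,000 L.
Alkalinity to neutralize: (176 − 87) = 89 mg/L as CaCO₃ × 389,000 L = 34,620 g as CaCO₃.
Equivalents of H⁺ required: 34,620 ÷ 50 g/eq = 692.4 eq = 692.4 mol NaHSO₄.
Mass of NaHSO₄: 692.4 × 120.1 = 83,160 g.

83.2 kg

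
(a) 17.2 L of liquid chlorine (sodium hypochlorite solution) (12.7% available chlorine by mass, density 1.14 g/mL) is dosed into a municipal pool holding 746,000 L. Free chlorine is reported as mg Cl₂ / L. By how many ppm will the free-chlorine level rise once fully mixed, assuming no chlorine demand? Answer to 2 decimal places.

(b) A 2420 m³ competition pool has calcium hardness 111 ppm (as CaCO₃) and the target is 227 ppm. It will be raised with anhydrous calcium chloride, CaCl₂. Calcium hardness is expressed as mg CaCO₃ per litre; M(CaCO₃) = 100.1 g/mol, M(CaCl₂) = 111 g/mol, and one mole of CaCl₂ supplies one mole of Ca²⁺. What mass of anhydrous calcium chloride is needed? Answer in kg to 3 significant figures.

(a) 3.34 ppm; (b) 311 kg

(a) Mass of solution: 17.2 L × 1000 mL/L × 1.14 g/mL = 19,610 g.
(a) Available chlorine delivered: 19,610 g × 0.127 = 2490 g as Cl₂.
(a) Concentration rise: 2490 g / 746,000 L = 3.338 mg/L = 3.34 ppm.

(b) Volume: 2420 m³ = 2,420,000 L.
(b) Hardness to add: (227 − 111) = 116 mg/L as CaCO₃ × 2,420,000 L = 280,700 g as CaCO₃.
(b) Moles of Ca²⁺ (1 mol Ca²⁺ ≡ 1 mol CaCO₃): 280,700 / 100.1 g/mol = 2804 mol.
(b) Mass of CaCl₂: 2804 × 111 = 311,300 g.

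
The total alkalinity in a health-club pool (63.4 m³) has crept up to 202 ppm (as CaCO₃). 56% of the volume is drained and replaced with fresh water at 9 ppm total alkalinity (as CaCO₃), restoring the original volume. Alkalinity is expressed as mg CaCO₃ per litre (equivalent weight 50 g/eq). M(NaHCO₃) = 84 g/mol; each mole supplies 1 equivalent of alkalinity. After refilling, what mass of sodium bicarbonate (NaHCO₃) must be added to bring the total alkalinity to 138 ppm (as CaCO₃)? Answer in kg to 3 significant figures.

Volume: 63.4 m³ = 63,400 L.
After draining 56% and refilling: 202 × 0.44 + 9 × 0.56 = 93.92 ppm.
Deficit to target: 138 − 93.92 = 44.08 mg/L.
As CaCO₃: 44.08 mg/L × 63,400 L = 2795 g; ÷ 50 g/eq ÷ 1 = 55.89 mol NaHCO₃.
Mass: 55.89 × 84 = 4695 g.

4.70 kg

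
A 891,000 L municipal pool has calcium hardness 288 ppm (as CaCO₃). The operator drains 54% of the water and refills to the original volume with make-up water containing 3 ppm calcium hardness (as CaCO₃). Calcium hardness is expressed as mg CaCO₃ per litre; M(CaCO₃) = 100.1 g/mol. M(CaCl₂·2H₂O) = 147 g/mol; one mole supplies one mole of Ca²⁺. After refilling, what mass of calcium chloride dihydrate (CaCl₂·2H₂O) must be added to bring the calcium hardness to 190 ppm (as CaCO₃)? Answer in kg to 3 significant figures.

73.1 kg

After draining 54% and refilling: 288 × 0.46 + 3 × 0.54 = 134.1 ppm.
Deficit to target: 190 − 134.1 = 55.9 mg/L.
As CaCO₃: 55.9 mg/L × 891,000 L = 49,810 g; ÷ 100.1 = 497.6 mol Ca²⁺.
Mass: 497.6 × 147 = 73,140 g.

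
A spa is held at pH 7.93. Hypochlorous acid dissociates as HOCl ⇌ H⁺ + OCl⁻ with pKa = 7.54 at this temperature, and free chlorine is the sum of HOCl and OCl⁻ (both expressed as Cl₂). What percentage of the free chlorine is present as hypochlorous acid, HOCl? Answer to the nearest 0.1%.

[OCl⁻]/[HOCl] = 10^(pH − pKa) = 10^(7.93 − 7.54) = 10^0.39 = 2.455.
Fraction as HOCl = 1 / (1 + 2.455) = 0.2895.

28.9%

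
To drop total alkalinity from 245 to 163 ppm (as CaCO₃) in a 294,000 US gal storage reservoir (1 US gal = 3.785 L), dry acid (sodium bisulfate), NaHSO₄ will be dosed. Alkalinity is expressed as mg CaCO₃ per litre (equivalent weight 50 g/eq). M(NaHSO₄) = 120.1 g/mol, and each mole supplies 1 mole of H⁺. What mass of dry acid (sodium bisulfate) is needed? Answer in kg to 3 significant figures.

219 kg

Volume: 294,000 US gal × 3.785 L/gal = 1,112,790 L.
Alkalinity to neutralize: (245 − 163) = 82 mg/L as CaCO₃ × 1,112,790 L = 91,250 g as CaCO₃.
Equivalents of H⁺ required: 91,250 ÷ 50 g/eq = 1825 eq = 1825 mol NaHSO₄.
Mass of NaHSO₄: 1825 × 120.1 = 219,200 g.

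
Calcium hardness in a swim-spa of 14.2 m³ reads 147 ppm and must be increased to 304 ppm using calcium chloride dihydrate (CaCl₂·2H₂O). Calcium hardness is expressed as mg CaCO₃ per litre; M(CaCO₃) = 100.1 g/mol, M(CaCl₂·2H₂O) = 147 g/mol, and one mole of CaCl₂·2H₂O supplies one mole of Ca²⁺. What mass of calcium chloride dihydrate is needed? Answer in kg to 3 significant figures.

Volume: 14.2 m³ = 14,200 L.
Hardness to add: (304 − 147) = 157 mg/L as CaCO₃ × 14,200 L = 2229 g as CaCO₃.
Moles of Ca²⁺ (1 mol Ca²⁺ ≡ 1 mol CaCO₃): 2229 / 100.1 g/mol = 22.27 mol.
Mass of CaCl₂·2H₂O: 22.27 × 147 = 3274 g.

3.27 kg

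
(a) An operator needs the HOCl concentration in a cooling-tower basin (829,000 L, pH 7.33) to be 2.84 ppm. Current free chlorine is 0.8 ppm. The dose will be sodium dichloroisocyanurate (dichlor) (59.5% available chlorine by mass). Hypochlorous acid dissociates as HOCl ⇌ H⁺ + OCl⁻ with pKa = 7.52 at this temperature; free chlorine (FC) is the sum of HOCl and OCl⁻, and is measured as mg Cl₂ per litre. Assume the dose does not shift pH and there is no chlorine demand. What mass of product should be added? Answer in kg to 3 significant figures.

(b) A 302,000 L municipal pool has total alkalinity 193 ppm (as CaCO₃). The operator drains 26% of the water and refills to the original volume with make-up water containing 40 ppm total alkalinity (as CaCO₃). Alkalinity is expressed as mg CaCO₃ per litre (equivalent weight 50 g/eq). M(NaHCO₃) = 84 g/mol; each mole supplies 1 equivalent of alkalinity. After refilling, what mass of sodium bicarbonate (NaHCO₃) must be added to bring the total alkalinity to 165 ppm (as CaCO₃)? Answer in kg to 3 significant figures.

(a) [OCl⁻]/[HOCl] = 10^(pH − pKa) = 10^(7.33 − 7.52) = 0.6457; fraction as HOCl = 1/(1 + 0.6457) = 0.6077.
(a) Free chlorine required for 2.84 ppm HOCl: 2.84 / 0.6077 = 4.674 ppm.
(a) FC to add: 4.674 − 0.8 = 3.874 mg/L as Cl₂.
(a) Cl₂ equivalent: 3.874 mg/L × 829,000 L = 3211 g.
(a) Product at 59.5% available Cl: 3211 / 0.595 = 5397 g.

(b) After draining 26% and refilling: 193 × 0.74 + 40 × 0.26 = 153.22 ppm.
(b) Deficit to target: 165 − 153.22 = 11.78 mg/L.
(b) As CaCO₃: 11.78 mg/L × 302,000 L = 3558 g; ÷ 50 g/eq ÷ 1 = 71.15 mol NaHCO₃.
(b) Mass: 71.15 × 84 = 5977 g.

(a) 5.40 kg; (b) 5.98 kg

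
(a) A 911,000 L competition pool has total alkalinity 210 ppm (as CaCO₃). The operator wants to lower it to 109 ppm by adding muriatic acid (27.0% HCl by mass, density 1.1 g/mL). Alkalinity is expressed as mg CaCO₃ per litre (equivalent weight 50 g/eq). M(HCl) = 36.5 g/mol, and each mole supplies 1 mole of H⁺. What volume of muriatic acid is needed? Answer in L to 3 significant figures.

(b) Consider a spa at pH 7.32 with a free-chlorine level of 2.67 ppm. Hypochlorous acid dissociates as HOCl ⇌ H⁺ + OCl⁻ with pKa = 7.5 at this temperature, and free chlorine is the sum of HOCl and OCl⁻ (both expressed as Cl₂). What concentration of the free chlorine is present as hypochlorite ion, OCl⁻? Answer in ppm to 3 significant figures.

(a) Alkalinity to neutralize: (210 − 109) = 101 mg/L as CaCO₃ × 911,000 L = 92,010 g as CaCO₃.
(a) Equivalents of H⁺ required: 92,010 ÷ 50 g/eq = 1840 eq = 1840 mol HCl.
(a) Mass of HCl: 1840 × 36.5 = 67,170 g.
(a) Mass of 27.0% solution: 67,170 / 0.27 = 248,800 g.
(a) Volume: 248,800 g ÷ 1.1 g/mL = 226,200 mL.

(b) [OCl⁻]/[HOCl] = 10^(pH − pKa) = 10^(7.32 − 7.5) = 10^-0.18 = 0.6607.
(b) Fraction as HOCl = 1 / (1 + 0.6607) = 0.6022.
(b) OCl⁻ = (1 − 0.6022) × 2.67 ppm = 1.062 ppm.

(a) 226 L; (b) 1.06 ppm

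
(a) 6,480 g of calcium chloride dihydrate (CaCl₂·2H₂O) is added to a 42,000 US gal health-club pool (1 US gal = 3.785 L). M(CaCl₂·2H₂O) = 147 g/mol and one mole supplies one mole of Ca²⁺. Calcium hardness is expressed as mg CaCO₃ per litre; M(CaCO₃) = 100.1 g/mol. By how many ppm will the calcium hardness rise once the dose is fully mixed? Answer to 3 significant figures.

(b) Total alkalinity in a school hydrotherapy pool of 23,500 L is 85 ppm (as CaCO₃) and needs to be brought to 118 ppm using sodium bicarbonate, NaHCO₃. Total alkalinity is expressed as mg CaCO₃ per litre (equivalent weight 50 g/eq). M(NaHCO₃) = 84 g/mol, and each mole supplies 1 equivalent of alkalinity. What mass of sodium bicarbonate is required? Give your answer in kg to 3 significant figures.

(a) 27.8 ppm; (b) 1.30 kg

(a) Volume: 42,000 US gal × 3.785 L/gal = 158,970 L.
(a) Moles of Ca²⁺: 6,480 g ÷ 147 g/mol = 44.08 mol.
(a) As CaCO₃: 44.08 mol × 100.1 g/mol = 4413 g.
(a) Rise: 4413 g / 158,970 L × 1000 = 27.76 mg/L.

(b) Alkalinity to add: (118 − 85) = 33 mg/L as CaCO₃ × 23,500 L = 775.5 g as CaCO₃.
(b) Equivalents: 775.5 g ÷ 50 g/eq = 15.51 eq.
(b) NaHCO₃ supplies 1 eq per mole → 15.51 mol.
(b) Mass: 15.51 mol × 84 g/mol = 1303 g.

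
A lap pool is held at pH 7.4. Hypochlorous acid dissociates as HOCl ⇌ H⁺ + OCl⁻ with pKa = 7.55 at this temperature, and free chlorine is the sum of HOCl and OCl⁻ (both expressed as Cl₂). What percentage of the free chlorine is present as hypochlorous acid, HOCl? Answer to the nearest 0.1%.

[OCl⁻]/[HOCl] = 10^(pH − pKa) = 10^(7.4 − 7.55) = 10^-0.15 = 0.7079.
Fraction as HOCl = 1 / (1 + 0.7079) = 0.5855.

58.5%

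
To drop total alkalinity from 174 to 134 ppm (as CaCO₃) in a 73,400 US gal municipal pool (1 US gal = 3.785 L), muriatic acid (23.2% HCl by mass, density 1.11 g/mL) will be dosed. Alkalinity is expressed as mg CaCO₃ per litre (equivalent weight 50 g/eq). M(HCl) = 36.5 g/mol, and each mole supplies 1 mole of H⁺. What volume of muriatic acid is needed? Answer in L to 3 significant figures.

Volume: 73,400 US gal × 3.785 L/gal = 277,819 L.
Alkalinity to neutralize: (174 − 134) = 40 mg/L as CaCO₃ × 277,819 L = 11,110 g as CaCO₃.
Equivalents of H⁺ required: 11,110 ÷ 50 g/eq = 222.3 eq = 222.3 mol HCl.
Mass of HCl: 222.3 × 36.5 = 8112 g.
Mass of 23.2% solution: 8112 / 0.232 = 34,970 g.
Volume: 34,970 g ÷ 1.11 g/mL = 31,500 mL.

31.5 L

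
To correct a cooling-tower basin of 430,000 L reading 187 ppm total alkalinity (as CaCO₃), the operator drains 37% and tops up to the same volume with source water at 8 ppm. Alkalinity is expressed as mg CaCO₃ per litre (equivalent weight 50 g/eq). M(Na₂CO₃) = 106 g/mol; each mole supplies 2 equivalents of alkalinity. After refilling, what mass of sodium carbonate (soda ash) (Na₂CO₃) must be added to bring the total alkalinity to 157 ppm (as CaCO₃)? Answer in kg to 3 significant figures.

After draining 37% and refilling: 187 × 0.63 + 8 × 0.37 = 120.77 ppm.
Deficit to target: 157 − 120.77 = 36.23 mg/L.
As CaCO₃: 36.23 mg/L × 430,000 L = 15,580 g; ÷ 50 g/eq ÷ 2 = 155.8 mol Na₂CO₃.
Mass: 155.8 × 106 = 16,510 g.

16.5 kg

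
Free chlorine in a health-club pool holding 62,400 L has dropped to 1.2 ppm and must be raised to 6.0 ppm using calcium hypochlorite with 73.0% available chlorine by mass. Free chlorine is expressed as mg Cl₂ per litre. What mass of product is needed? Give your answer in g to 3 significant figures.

410 g

Chlorine deficit: 6.0 − 1.2 = 4.8 ppm = 4.8 mg/L as Cl₂.
Cl₂ equivalent needed: 4.8 mg/L × 62,400 L = 299,500 mg = 299.5 g.
Product at 73.0% available chlorine: 299.5 / 0.73 = 410.3 g.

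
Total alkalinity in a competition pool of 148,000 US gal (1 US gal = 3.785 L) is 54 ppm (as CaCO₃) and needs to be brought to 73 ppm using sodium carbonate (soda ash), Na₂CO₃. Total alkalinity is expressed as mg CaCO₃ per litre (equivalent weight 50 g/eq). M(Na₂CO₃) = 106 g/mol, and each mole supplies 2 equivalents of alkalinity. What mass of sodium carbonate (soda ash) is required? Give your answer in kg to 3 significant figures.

11.3 kg

Volume: 148,000 US gal × 3.785 L/gal = 560,180 L.
Alkalinity to add: (73 − 54) = 19 mg/L as CaCO₃ × 560,180 L = 10,640 g as CaCO₃.
Equivalents: 10,640 g ÷ 50 g/eq = 212.9 eq.
Each mole of Na₂CO₃ supplies 2 eq, so 212.9 / 2 = 106.4 mol.
Mass: 106.4 mol × 106 g/mol = 11,280 g.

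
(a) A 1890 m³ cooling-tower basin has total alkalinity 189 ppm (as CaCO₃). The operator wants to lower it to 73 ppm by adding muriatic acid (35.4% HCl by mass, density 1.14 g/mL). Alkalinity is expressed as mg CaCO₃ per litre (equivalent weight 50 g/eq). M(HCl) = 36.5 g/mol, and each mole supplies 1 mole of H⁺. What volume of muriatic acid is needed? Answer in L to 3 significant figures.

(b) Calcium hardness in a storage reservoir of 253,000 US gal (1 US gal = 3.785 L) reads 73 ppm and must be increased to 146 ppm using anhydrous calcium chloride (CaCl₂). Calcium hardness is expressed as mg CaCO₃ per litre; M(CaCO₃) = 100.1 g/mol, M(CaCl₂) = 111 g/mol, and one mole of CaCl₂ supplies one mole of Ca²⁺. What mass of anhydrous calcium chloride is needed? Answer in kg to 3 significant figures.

(a) 397 L; (b) 77.5 kg

(a) Volume: 1890 m³ = 1,890,000 L.
(a) Alkalinity to neutralize: (189 − 73) = 116 mg/L as CaCO₃ × 1,890,000 L = 219,200 g as CaCO₃.
(a) Equivalents of H⁺ required: 219,200 ÷ 50 g/eq = 4385 eq = 4385 mol HCl.
(a) Mass of HCl: 4385 × 36.5 = 160,000 g.
(a) Mass of 35.4% solution: 160,000 / 0.354 = 452,100 g.
(a) Volume: 452,100 g ÷ 1.14 g/mL = 396,600 mL.

(b) Volume: 253,000 US gal × 3.785 L/gal = 957,605 L.
(b) Hardness to add: (146 − 73) = 73 mg/L as CaCO₃ × 957,605 L = 69,910 g as CaCO₃.
(b) Moles of Ca²⁺ (1 mol Ca²⁺ ≡ 1 mol CaCO₃): 69,910 / 100.1 g/mol = 698.4 mol.
(b) Mass of CaCl₂: 698.4 × 111 = 77,520 g.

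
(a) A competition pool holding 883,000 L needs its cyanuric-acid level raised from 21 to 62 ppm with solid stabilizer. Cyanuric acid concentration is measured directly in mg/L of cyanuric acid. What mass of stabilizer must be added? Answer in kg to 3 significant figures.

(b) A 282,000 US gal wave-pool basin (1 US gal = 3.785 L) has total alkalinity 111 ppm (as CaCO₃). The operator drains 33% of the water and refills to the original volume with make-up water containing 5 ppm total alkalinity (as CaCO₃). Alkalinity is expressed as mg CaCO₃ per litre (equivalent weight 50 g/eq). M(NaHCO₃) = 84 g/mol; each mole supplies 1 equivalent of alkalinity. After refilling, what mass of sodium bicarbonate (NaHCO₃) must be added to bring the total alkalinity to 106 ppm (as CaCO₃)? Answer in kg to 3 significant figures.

(a) 36.2 kg; (b) 53.8 kg

(a) CYA to add: (62 − 21) = 41 mg/L × 883,000 L = 36,200 g cyanuric acid.

(b) Volume: 282,000 US gal × 3.785 L/gal = 1,067,370 L.
(b) After draining 33% and refilling: 111 × 0.67 + 5 × 0.33 = 76.02 ppm.
(b) Deficit to target: 106 − 76.02 = 29.98 mg/L.
(b) As CaCO₃: 29.98 mg/L × 1,067,370 L = 32,000 g; ÷ 50 g/eq ÷ 1 = 640 mol NaHCO₃.
(b) Mass: 640 × 84 = 53,760 g.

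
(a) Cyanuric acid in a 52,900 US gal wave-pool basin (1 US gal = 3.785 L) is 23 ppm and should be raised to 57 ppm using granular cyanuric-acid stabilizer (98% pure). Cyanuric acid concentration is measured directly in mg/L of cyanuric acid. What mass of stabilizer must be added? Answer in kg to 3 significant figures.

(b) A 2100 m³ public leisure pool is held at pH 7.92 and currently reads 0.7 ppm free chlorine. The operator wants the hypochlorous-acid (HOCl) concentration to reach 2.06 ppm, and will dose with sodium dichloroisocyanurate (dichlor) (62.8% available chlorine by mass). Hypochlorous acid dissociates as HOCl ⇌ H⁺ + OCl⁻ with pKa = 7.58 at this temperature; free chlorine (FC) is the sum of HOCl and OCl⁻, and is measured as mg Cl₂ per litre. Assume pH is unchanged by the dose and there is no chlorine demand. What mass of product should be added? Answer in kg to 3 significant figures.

(a) Volume: 52,900 US gal × 3.785 L/gal = 200,226 L.
(a) CYA to add: (57 − 23) = 34 mg/L × 200,226 L = 6808 g cyanuric acid.
(a) At 98% purity: 6808 / 0.98 = 6947 g product.

(b) Volume: 2100 m³ = 2,100,000 L.
(b) [OCl⁻]/[HOCl] = 10^(pH − pKa) = 10^(7.92 − 7.58) = 2.188; fraction as HOCl = 1/(1 + 2.188) = 0.3137.
(b) Free chlorine required for 2.06 ppm HOCl: 2.06 / 0.3137 = 6.567 ppm.
(b) FC to add: 6.567 − 0.7 = 5.867 mg/L as Cl₂.
(b) Cl₂ equivalent: 5.867 mg/L × 2,100,000 L = 12,320 g.
(b) Product at 62.8% available Cl: 12,320 / 0.628 = 19,620 g.

(a) 6.95 kg; (b) 19.6 kg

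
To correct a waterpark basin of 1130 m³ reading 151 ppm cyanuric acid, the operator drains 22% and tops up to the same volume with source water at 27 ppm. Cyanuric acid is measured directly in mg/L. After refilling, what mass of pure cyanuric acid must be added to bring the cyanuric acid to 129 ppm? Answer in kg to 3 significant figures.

Volume: 1130 m³ = 1,130,000 L.
After draining 22% and refilling: 151 × 0.78 + 27 × 0.22 = 123.72 ppm.
Deficit to target: 129 − 123.72 = 5.28 mg/L.
Mass: 5.28 mg/L × 1,130,000 L = 5966 g cyanuric acid.

5.97 kg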